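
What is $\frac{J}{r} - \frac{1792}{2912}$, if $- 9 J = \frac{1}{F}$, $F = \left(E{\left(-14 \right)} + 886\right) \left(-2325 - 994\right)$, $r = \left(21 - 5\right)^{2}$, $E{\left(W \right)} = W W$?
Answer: $- \frac{66192224243}{107562364416} \approx -0.61539$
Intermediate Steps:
$E{\left(W \right)} = W^{2}$
$r = 256$ ($r = 16^{2} = 256$)
$F = -3591158$ ($F = \left(\left(-14\right)^{2} + 886\right) \left(-2325 - 994\right) = \left(196 + 886\right) \left(-3319\right) = 1082 \left(-3319\right) = -3591158$)
$J = \frac{1}{32320422}$ ($J = - \frac{1}{9 \left(-3591158\right)} = \left(- \frac{1}{9}\right) \left(- \frac{1}{3591158}\right) = \frac{1}{32320422} \approx 3.094 \cdot 10^{-8}$)
$\frac{J}{r} - \frac{1792}{2912} = \frac{1}{32320422 \cdot 256} - \frac{1792}{2912} = \frac{1}{32320422} \cdot \frac{1}{256} - \frac{8}{13} = \frac{1}{8274028032} - \frac{8}{13} = - \frac{66192224243}{107562364416}$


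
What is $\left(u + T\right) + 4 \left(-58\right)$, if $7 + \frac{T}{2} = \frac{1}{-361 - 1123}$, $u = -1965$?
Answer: $- \frac{1640563}{742} \approx -2211.0$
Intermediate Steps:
$T = - \frac{10389}{742}$ ($T = -14 + \frac{2}{-361 - 1123} = -14 + \frac{2}{-1484} = -14 + 2 \left(- \frac{1}{1484}\right) = -14 - \frac{1}{742} = - \frac{10389}{742} \approx -14.001$)
$\left(u + T\right) + 4 \left(-58\right) = \left(-1965 - \frac{10389}{742}\right) + 4 \left(-58\right) = - \frac{1468419}{742} - 232 = - \frac{1640563}{742}$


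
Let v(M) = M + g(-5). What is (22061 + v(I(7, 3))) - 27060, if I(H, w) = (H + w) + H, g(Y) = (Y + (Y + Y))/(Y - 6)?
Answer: -54787/11 ≈ -4980.6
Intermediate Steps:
g(Y) = 3*Y/(-6 + Y) (g(Y) = (Y + 2*Y)/(-6 + Y) = (3*Y)/(-6 + Y) = 3*Y/(-6 + Y))
I(H, w) = w + 2*H
v(M) = 15/11 + M (v(M) = M + 3*(-5)/(-6 - 5) = M + 3*(-5)/(-11) = M + 3*(-5)*(-1/11) = M + 15/11 = 15/11 + M)
(22061 + v(I(7, 3))) - 27060 = (22061 + (15/11 + (3 + 2*7))) - 27060 = (22061 + (15/11 + (3 + 14))) - 27060 = (22061 + (15/11 + 17)) - 27060 = (22061 + 202/11) - 27060 = 242873/11 - 27060 = -54787/11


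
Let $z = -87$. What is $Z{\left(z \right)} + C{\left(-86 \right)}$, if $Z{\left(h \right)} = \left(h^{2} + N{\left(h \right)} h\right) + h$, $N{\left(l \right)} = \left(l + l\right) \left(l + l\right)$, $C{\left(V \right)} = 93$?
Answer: $-2626437$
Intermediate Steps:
$N{\left(l \right)} = 4 l^{2}$ ($N{\left(l \right)} = 2 l 2 l = 4 l^{2}$)
$Z{\left(h \right)} = h + h^{2} + 4 h^{3}$ ($Z{\left(h \right)} = \left(h^{2} + 4 h^{2} h\right) + h = \left(h^{2} + 4 h^{3}\right) + h = h + h^{2} + 4 h^{3}$)
$Z{\left(z \right)} + C{\left(-86 \right)} = - 87 \left(1 - 87 + 4 \left(-87\right)^{2}\right) + 93 = - 87 \left(1 - 87 + 4 \cdot 7569\right) + 93 = - 87 \left(1 - 87 + 30276\right) + 93 = \left(-87\right) 30190 + 93 = -2626530 + 93 = -2626437$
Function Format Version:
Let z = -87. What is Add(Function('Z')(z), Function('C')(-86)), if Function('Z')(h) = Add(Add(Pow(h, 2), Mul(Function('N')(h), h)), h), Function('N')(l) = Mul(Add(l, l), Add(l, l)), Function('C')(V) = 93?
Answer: -2626437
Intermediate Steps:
Function('N')(l) = Mul(4, Pow(l, 2)) (Function('N')(l) = Mul(Mul(2, l), Mul(2, l)) = Mul(4, Pow(l, 2)))
Function('Z')(h) = Add(h, Pow(h, 2), Mul(4, Pow(h, 3))) (Function('Z')(h) = Add(Add(Pow(h, 2), Mul(Mul(4, Pow(h, 2)), h)), h) = Add(Add(Pow(h, 2), Mul(4, Pow(h, 3))), h) = Add(h, Pow(h, 2), Mul(4, Pow(h, 3))))
Add(Function('Z')(z), Function('C')(-86)) = Add(Mul(-87, Add(1, -87, Mul(4, Pow(-87, 2)))), 93) = Add(Mul(-87, Add(1, -87, Mul(4, 7569))), 93) = Add(Mul(-87, Add(1, -87, 30276)), 93) = Add(Mul(-87, 30190), 93) = Add(-2626530, 93) = -2626437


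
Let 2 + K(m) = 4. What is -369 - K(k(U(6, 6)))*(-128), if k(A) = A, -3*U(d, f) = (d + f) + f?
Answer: -113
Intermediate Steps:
U(d, f) = -2*f/3 - d/3 (U(d, f) = -((d + f) + f)/3 = -(d + 2*f)/3 = -2*f/3 - d/3)
K(m) = 2 (K(m) = -2 + 4 = 2)
-369 - K(k(U(6, 6)))*(-128) = -369 - 2*(-128) = -369 - 1*(-256) = -369 + 256 = -113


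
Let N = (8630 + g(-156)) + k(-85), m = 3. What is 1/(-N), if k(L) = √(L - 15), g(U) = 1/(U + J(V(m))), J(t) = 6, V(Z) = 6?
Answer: -194174850/1675729911001 + 225000*I/1675729911001 ≈ -0.00011587 + 1.3427e-7*I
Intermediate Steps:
g(U) = 1/(6 + U) (g(U) = 1/(U + 6) = 1/(6 + U))
k(L) = √(-15 + L)
N = 1294499/150 + 10*I (N = (8630 + 1/(6 - 156)) + √(-15 - 85) = (8630 + 1/(-150)) + √(-100) = (8630 - 1/150) + 10*I = 1294499/150 + 10*I ≈ 8630.0 + 10.0*I)
1/(-N) = 1/(-(1294499/150 + 10*I)) = 1/(-1294499/150 - 10*I) = 22500*(-1294499/150 + 10*I)/1675729911001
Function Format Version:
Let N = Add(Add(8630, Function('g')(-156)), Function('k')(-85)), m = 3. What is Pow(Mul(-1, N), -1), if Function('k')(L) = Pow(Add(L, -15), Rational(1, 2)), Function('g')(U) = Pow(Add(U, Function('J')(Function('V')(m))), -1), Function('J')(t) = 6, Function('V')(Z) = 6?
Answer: Add(Rational(-194174850, 1675729911001), Mul(Rational(225000, 1675729911001), I)) ≈ Add(-0.00011587, Mul(1.3427e-7, I))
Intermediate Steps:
Function('g')(U) = Pow(Add(6, U), -1) (Function('g')(U) = Pow(Add(U, 6), -1) = Pow(Add(6, U), -1))
Function('k')(L) = Pow(Add(-15, L), Rational(1, 2))
N = Add(Rational(1294499, 150), Mul(10, I)) (N = Add(Add(8630, Pow(Add(6, -156), -1)), Pow(Add(-15, -85), Rational(1, 2))) = Add(Add(8630, Pow(-150, -1)), Pow(-100, Rational(1, 2))) = Add(Add(8630, Rational(-1, 150)), Mul(10, I)) = Add(Rational(1294499, 150), Mul(10, I)) ≈ Add(8630.0, Mul(10.000, I)))
Pow(Mul(-1, N), -1) = Pow(Mul(-1, Add(Rational(1294499, 150), Mul(10, I))), -1) = Pow(Add(Rational(-1294499, 150), Mul(-10, I)), -1) = Mul(Rational(22500, 1675729911001), Add(Rational(-1294499, 150), Mul(10, I)))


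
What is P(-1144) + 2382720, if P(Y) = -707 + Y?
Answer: 2380869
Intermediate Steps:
P(-1144) + 2382720 = (-707 - 1144) + 2382720 = -1851 + 2382720 = 2380869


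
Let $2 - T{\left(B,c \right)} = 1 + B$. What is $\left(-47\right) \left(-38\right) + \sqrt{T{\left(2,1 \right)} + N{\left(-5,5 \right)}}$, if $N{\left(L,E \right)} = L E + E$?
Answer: $1786 + i \sqrt{21} \approx 1786.0 + 4.5826 i$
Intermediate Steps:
$T{\left(B,c \right)} = 1 - B$ ($T{\left(B,c \right)} = 2 - \left(1 + B\right) = 1 - B$)
$N{\left(L,E \right)} = E + E L$ ($N{\left(L,E \right)} = E L + E = E + E L$)
$\left(-47\right) \left(-38\right) + \sqrt{T{\left(2,1 \right)} + N{\left(-5,5 \right)}} = \left(-47\right) \left(-38\right) + \sqrt{\left(1 - 2\right) + 5 \left(1 - 5\right)} = 1786 + \sqrt{\left(1 - 2\right) + 5 \left(-4\right)} = 1786 + \sqrt{-1 - 20} = 1786 + \sqrt{-21} = 1786 + i \sqrt{21}$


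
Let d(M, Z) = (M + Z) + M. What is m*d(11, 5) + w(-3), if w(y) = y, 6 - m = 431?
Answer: -11478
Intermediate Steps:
m = -425 (m = 6 - 1*431 = 6 - 431 = -425)
d(M, Z) = Z + 2*M
m*d(11, 5) + w(-3) = -425*(5 + 2*11) - 3 = -425*(5 + 22) - 3 = -425*27 - 3 = -11475 - 3 = -11478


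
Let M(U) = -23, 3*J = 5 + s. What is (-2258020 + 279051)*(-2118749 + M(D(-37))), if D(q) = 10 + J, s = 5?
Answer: 4192984106068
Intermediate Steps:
J = 10/3 (J = (5 + 5)/3 = (⅓)*10 = 10/3 ≈ 3.3333)
D(q) = 40/3 (D(q) = 10 + 10/3 = 40/3)
(-2258020 + 279051)*(-2118749 + M(D(-37))) = (-2258020 + 279051)*(-2118749 - 23) = -1978969*(-2118772) = 4192984106068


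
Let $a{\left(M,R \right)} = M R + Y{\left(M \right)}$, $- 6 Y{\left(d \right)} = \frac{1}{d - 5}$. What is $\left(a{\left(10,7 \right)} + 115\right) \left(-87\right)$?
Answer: $- \frac{160921}{10} \approx -16092.0$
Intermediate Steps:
$Y{\left(d \right)} = - \frac{1}{6 \left(-5 + d\right)}$ ($Y{\left(d \right)} = - \frac{1}{6 \left(d - 5\right)} = - \frac{1}{6 \left(-5 + d\right)}$)
$a{\left(M,R \right)} = - \frac{1}{-30 + 6 M} + M R$ ($a{\left(M,R \right)} = M R - \frac{1}{-30 + 6 M} = - \frac{1}{-30 + 6 M} + M R$)
$\left(a{\left(10,7 \right)} + 115\right) \left(-87\right) = \left(\frac{- \frac{1}{6} + 10 \cdot 7 \left(-5 + 10\right)}{-5 + 10} + 115\right) \left(-87\right) = \left(\frac{- \frac{1}{6} + 10 \cdot 7 \cdot 5}{5} + 115\right) \left(-87\right) = \left(\frac{- \frac{1}{6} + 350}{5} + 115\right) \left(-87\right) = \left(\frac{1}{5} \cdot \frac{2099}{6} + 115\right) \left(-87\right) = \left(\frac{2099}{30} + 115\right) \left(-87\right) = \frac{5549}{30} \left(-87\right) = - \frac{160921}{10}$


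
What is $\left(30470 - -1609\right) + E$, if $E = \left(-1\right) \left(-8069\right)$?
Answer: $40148$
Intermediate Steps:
$E = 8069$
$\left(30470 - -1609\right) + E = \left(30470 - -1609\right) + 8069 = \left(30470 + \left(1634 - 25\right)\right) + 8069 = \left(30470 + 1609\right) + 8069 = 32079 + 8069 = 40148$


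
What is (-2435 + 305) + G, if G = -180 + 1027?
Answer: -1283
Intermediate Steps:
G = 847
(-2435 + 305) + G = (-2435 + 305) + 847 = -2130 + 847 = -1283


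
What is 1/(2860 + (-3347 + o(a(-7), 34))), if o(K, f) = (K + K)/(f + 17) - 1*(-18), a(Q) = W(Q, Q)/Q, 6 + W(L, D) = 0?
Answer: -119/55807 ≈ -0.0021323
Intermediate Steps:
W(L, D) = -6 (W(L, D) = -6 + 0 = -6)
a(Q) = -6/Q
o(K, f) = 18 + 2*K/(17 + f) (o(K, f) = (2*K)/(17 + f) + 18 = 2*K/(17 + f) + 18 = 18 + 2*K/(17 + f))
1/(2860 + (-3347 + o(a(-7), 34))) = 1/(2860 + (-3347 + 2*(153 - 6/(-7) + 9*34)/(17 + 34))) = 1/(2860 + (-3347 + 2*(153 - 6*(-1/7) + 306)/51)) = 1/(2860 + (-3347 + 2*(1/51)*(153 + 6/7 + 306))) = 1/(2860 + (-3347 + 2*(1/51)*(3219/7))) = 1/(2860 + (-3347 + 2146/119)) = 1/(2860 - 396147/119) = 1/(-55807/119) = -119/55807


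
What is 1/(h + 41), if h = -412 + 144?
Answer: -1/227 ≈ -0.0044053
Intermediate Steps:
h = -268
1/(h + 41) = 1/(-268 + 41) = 1/(-227) = -1/227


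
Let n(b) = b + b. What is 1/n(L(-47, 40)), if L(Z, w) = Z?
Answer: -1/94 ≈ -0.010638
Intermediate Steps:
n(b) = 2*b
1/n(L(-47, 40)) = 1/(2*(-47)) = 1/(-94) = -1/94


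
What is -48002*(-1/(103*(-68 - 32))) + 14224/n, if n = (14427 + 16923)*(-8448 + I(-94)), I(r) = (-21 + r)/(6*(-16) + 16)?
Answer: -2033770137067/436389962250 ≈ -4.6604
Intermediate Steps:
I(r) = 21/80 - r/80 (I(r) = (-21 + r)/(-96 + 16) = (-21 + r)/(-80) = (-21 + r)*(-1/80) = 21/80 - r/80)
n = -2118397875/8 (n = (14427 + 16923)*(-8448 + (21/80 - 1/80*(-94))) = 31350*(-8448 + (21/80 + 47/40)) = 31350*(-8448 + 23/16) = 31350*(-135145/16) = -2118397875/8 ≈ -2.6480e+8)
-48002*(-1/(103*(-68 - 32))) + 14224/n = -48002*(-1/(103*(-68 - 32))) + 14224/(-2118397875/8) = -48002/((-100*(-103))) + 14224*(-8/2118397875) = -48002/10300 - 113792/2118397875 = -48002*1/10300 - 113792/2118397875 = -24001/5150 - 113792/2118397875 = -2033770137067/436389962250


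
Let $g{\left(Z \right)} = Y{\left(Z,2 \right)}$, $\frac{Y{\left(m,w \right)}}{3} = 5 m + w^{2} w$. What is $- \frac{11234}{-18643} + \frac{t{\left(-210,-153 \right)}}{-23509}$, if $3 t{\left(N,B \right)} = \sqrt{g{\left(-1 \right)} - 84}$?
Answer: $\frac{11234}{18643} - \frac{5 i \sqrt{3}}{70527} \approx 0.60259 - 0.00012279 i$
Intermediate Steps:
$Y{\left(m,w \right)} = 3 w^{3} + 15 m$ ($Y{\left(m,w \right)} = 3 \left(5 m + w^{2} w\right) = 3 \left(5 m + w^{3}\right) = 3 \left(w^{3} + 5 m\right) = 3 w^{3} + 15 m$)
$g{\left(Z \right)} = 24 + 15 Z$ ($g{\left(Z \right)} = 3 \cdot 2^{3} + 15 Z = 3 \cdot 8 + 15 Z = 24 + 15 Z$)
$t{\left(N,B \right)} = \frac{5 i \sqrt{3}}{3}$ ($t{\left(N,B \right)} = \frac{\sqrt{\left(24 + 15 \left(-1\right)\right) - 84}}{3} = \frac{\sqrt{\left(24 - 15\right) - 84}}{3} = \frac{\sqrt{9 - 84}}{3} = \frac{\sqrt{-75}}{3} = \frac{5 i \sqrt{3}}{3}$)
$- \frac{11234}{-18643} + \frac{t{\left(-210,-153 \right)}}{-23509} = - \frac{11234}{-18643} + \frac{\frac{5}{3} i \sqrt{3}}{-23509} = \left(-11234\right) \left(- \frac{1}{18643}\right) + \frac{5 i \sqrt{3}}{3} \left(- \frac{1}{23509}\right) = \frac{11234}{18643} - \frac{5 i \sqrt{3}}{70527}$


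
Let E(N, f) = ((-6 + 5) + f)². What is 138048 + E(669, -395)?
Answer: 294864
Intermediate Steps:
E(N, f) = (-1 + f)²
138048 + E(669, -395) = 138048 + (-1 - 395)² = 138048 + (-396)² = 138048 + 156816 = 294864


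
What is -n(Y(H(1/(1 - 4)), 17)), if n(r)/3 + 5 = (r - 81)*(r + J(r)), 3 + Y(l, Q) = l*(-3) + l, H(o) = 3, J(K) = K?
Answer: -4845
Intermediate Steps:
Y(l, Q) = -3 - 2*l (Y(l, Q) = -3 + (l*(-3) + l) = -3 + (-3*l + l) = -3 - 2*l)
n(r) = -15 + 6*r*(-81 + r) (n(r) = -15 + 3*((r - 81)*(r + r)) = -15 + 3*((-81 + r)*(2*r)) = -15 + 3*(2*r*(-81 + r)) = -15 + 6*r*(-81 + r))
-n(Y(H(1/(1 - 4)), 17)) = -(-15 - 486*(-3 - 2*3) + 6*(-3 - 2*3)²) = -(-15 - 486*(-3 - 6) + 6*(-3 - 6)²) = -(-15 - 486*(-9) + 6*(-9)²) = -(-15 + 4374 + 6*81) = -(-15 + 4374 + 486) = -1*4845 = -4845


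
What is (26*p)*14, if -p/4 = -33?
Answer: 48048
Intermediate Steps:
p = 132 (p = -4*(-33) = 132)
(26*p)*14 = (26*132)*14 = 3432*14 = 48048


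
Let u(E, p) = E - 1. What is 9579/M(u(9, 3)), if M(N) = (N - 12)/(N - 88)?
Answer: 191580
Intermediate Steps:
u(E, p) = -1 + E
M(N) = (-12 + N)/(-88 + N)
9579/M(u(9, 3)) = 9579/(((-12 + (-1 + 9))/(-88 + (-1 + 9)))) = 9579/(((-12 + 8)/(-88 + 8))) = 9579/((-4/(-80))) = 9579/((-1/80*(-4))) = 9579/(1/20) = 9579*20 = 191580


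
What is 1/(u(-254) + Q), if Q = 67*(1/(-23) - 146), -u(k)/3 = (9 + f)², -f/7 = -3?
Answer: -23/287153 ≈ -8.0097e-5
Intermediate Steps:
f = 21 (f = -7*(-3) = 21)
u(k) = -2700 (u(k) = -3*(9 + 21)² = -3*30² = -3*900 = -2700)
Q = -225053/23 (Q = 67*(-1/23 - 146) = 67*(-3359/23) = -225053/23 ≈ -9784.9)
1/(u(-254) + Q) = 1/(-2700 - 225053/23) = 1/(-287153/23) = -23/287153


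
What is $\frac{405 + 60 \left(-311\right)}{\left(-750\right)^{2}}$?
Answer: $- \frac{1217}{37500} \approx -0.032453$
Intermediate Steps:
$\frac{405 + 60 \left(-311\right)}{\left(-750\right)^{2}} = \frac{405 - 18660}{562500} = \left(-18255\right) \frac{1}{562500} = - \frac{1217}{37500}$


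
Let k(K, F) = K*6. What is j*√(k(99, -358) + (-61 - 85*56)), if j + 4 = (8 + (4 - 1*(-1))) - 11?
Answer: -2*I*√4227 ≈ -130.03*I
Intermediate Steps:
k(K, F) = 6*K
j = -2 (j = -4 + ((8 + (4 - 1*(-1))) - 11) = -4 + ((8 + (4 + 1)) - 11) = -4 + ((8 + 5) - 11) = -4 + (13 - 11) = -4 + 2 = -2)
j*√(k(99, -358) + (-61 - 85*56)) = -2*√(6*99 + (-61 - 85*56)) = -2*√(594 + (-61 - 4760)) = -2*√(594 - 4821) = -2*I*√4227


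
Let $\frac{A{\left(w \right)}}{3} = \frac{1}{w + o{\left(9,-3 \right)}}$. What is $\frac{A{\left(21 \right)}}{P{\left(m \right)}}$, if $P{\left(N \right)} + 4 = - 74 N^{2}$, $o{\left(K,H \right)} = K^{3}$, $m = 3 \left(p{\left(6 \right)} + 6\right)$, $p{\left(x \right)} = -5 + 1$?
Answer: $- \frac{1}{667000} \approx -1.4993 \cdot 10^{-6}$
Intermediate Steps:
$p{\left(x \right)} = -4$
$m = 6$ ($m = 3 \left(-4 + 6\right) = 3 \cdot 2 = 6$)
$P{\left(N \right)} = -4 - 74 N^{2}$
$A{\left(w \right)} = \frac{3}{729 + w}$ ($A{\left(w \right)} = \frac{3}{w + 9^{3}} = \frac{3}{w + 729} = \frac{3}{729 + w}$)
$\frac{A{\left(21 \right)}}{P{\left(m \right)}} = \frac{3 \frac{1}{729 + 21}}{-4 - 74 \cdot 6^{2}} = \frac{3 \cdot \frac{1}{750}}{-4 - 2664} = \frac{1}{250 \left(-2668\right)} = \frac{1}{250} \left(- \frac{1}{2668}\right) = - \frac{1}{667000}$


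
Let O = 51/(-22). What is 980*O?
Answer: -24990/11 ≈ -2271.8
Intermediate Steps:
O = -51/22 (O = -1/22*51 = -51/22 ≈ -2.3182)
980*O = 980*(-51/22) = -24990/11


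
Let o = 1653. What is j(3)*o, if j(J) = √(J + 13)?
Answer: 6612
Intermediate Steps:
j(J) = √(13 + J)
j(3)*o = √(13 + 3)*1653 = √16*1653 = 4*1653 = 6612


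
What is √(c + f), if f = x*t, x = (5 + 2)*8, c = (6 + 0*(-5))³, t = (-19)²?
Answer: 4*√1277 ≈ 142.94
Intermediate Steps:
t = 361
c = 216 (c = (6 + 0)³ = 6³ = 216)
x = 56 (x = 7*8 = 56)
f = 20216 (f = 56*361 = 20216)
√(c + f) = √(216 + 20216) = √20432 = 4*√1277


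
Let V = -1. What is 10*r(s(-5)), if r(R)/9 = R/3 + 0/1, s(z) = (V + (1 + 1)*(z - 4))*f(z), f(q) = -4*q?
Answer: -11400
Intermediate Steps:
s(z) = -4*z*(-9 + 2*z) (s(z) = (-1 + (1 + 1)*(z - 4))*(-4*z) = (-1 + 2*(-4 + z))*(-4*z) = (-1 + (-8 + 2*z))*(-4*z) = (-9 + 2*z)*(-4*z) = -4*z*(-9 + 2*z))
r(R) = 3*R (r(R) = 9*(R/3 + 0/1) = 9*(R*(⅓) + 0*1) = 9*(R/3 + 0) = 9*(R/3) = 3*R)
10*r(s(-5)) = 10*(3*(4*(-5)*(9 - 2*(-5)))) = 10*(3*(4*(-5)*(9 + 10))) = 10*(3*(4*(-5)*19)) = 10*(3*(-380)) = 10*(-1140) = -11400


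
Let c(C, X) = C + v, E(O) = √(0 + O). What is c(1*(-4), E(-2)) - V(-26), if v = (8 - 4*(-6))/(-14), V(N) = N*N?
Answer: -4776/7 ≈ -682.29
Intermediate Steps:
E(O) = √O
V(N) = N²
v = -16/7 (v = (8 + 24)*(-1/14) = 32*(-1/14) = -16/7 ≈ -2.2857)
c(C, X) = -16/7 + C (c(C, X) = C - 16/7 = -16/7 + C)
c(1*(-4), E(-2)) - V(-26) = (-16/7 + 1*(-4)) - 1*(-26)² = (-16/7 - 4) - 1*676 = -44/7 - 676 = -4776/7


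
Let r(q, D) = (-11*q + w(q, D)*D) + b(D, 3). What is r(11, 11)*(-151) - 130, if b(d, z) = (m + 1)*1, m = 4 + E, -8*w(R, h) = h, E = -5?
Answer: 163399/8 ≈ 20425.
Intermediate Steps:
w(R, h) = -h/8
m = -1 (m = 4 - 5 = -1)
b(d, z) = 0 (b(d, z) = (-1 + 1)*1 = 0*1 = 0)
r(q, D) = -11*q - D²/8 (r(q, D) = (-11*q + (-D/8)*D) + 0 = (-11*q - D²/8) + 0 = -11*q - D²/8)
r(11, 11)*(-151) - 130 = (-11*11 - ⅛*11²)*(-151) - 130 = (-121 - ⅛*121)*(-151) - 130 = (-121 - 121/8)*(-151) - 130 = -1089/8*(-151) - 130 = 164439/8 - 130 = 163399/8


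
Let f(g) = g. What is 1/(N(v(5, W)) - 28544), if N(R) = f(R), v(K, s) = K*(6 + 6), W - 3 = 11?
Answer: -1/28484 ≈ -3.5107e-5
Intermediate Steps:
W = 14 (W = 3 + 11 = 14)
v(K, s) = 12*K (v(K, s) = K*12 = 12*K)
N(R) = R
1/(N(v(5, W)) - 28544) = 1/(12*5 - 28544) = 1/(60 - 28544) = 1/(-28484) = -1/28484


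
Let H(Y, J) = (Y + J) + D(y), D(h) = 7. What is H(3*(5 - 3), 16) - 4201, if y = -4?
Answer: -4172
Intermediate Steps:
H(Y, J) = 7 + J + Y (H(Y, J) = (Y + J) + 7 = (J + Y) + 7 = 7 + J + Y)
H(3*(5 - 3), 16) - 4201 = (7 + 16 + 3*(5 - 3)) - 4201 = (7 + 16 + 3*2) - 4201 = (7 + 16 + 6) - 4201 = 29 - 4201 = -4172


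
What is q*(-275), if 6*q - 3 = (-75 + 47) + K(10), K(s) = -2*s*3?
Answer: 23375/6 ≈ 3895.8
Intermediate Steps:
K(s) = -6*s
q = -85/6 (q = 1/2 + ((-75 + 47) - 6*10)/6 = 1/2 + (-28 - 60)/6 = 1/2 + (1/6)*(-88) = 1/2 - 44/3 = -85/6 ≈ -14.167)
q*(-275) = -85/6*(-275) = 23375/6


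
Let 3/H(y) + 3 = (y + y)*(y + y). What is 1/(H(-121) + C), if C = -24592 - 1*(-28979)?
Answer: 58561/256907110 ≈ 0.00022795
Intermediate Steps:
C = 4387 (C = -24592 + 28979 = 4387)
H(y) = 3/(-3 + 4*y²) (H(y) = 3/(-3 + (y + y)*(y + y)) = 3/(-3 + (2*y)*(2*y)) = 3/(-3 + 4*y²))
1/(H(-121) + C) = 1/(3/(-3 + 4*(-121)²) + 4387) = 1/(3/(-3 + 4*14641) + 4387) = 1/(3/(-3 + 58564) + 4387) = 1/(3/58561 + 4387) = 1/(256907110/58561) = 58561/256907110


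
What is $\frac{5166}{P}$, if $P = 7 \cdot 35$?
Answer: $\frac{738}{35} \approx 21.086$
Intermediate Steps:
$P = 245$
$\frac{5166}{P} = \frac{5166}{245} = 5166 \cdot \frac{1}{245} = \frac{738}{35}$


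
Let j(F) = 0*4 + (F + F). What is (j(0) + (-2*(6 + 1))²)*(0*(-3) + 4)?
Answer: 784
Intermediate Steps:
j(F) = 2*F (j(F) = 0 + 2*F = 2*F)
(j(0) + (-2*(6 + 1))²)*(0*(-3) + 4) = (2*0 + (-2*(6 + 1))²)*(0*(-3) + 4) = (0 + (-2*7)²)*(0 + 4) = (0 + (-14)²)*4 = (0 + 196)*4 = 196*4 = 784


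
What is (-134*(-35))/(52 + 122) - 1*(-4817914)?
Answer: 419160863/87 ≈ 4.8179e+6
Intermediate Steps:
(-134*(-35))/(52 + 122) - 1*(-4817914) = 4690/174 + 4817914 = 4690*(1/174) + 4817914 = 2345/87 + 4817914 = 419160863/87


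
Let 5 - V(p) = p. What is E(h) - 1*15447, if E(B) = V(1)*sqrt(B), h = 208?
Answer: -15447 + 16*sqrt(13) ≈ -15389.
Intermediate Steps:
V(p) = 5 - p
E(B) = 4*sqrt(B) (E(B) = (5 - 1*1)*sqrt(B) = (5 - 1)*sqrt(B) = 4*sqrt(B))
E(h) - 1*15447 = 4*sqrt(208) - 1*15447 = 4*(4*sqrt(13)) - 15447 = 16*sqrt(13) - 15447 = -15447 + 16*sqrt(13)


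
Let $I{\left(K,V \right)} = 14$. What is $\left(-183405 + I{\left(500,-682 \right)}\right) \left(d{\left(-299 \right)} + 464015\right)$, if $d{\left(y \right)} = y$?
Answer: $-85041340956$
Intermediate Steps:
$\left(-183405 + I{\left(500,-682 \right)}\right) \left(d{\left(-299 \right)} + 464015\right) = \left(-183405 + 14\right) \left(-299 + 464015\right) = \left(-183391\right) 463716 = -85041340956$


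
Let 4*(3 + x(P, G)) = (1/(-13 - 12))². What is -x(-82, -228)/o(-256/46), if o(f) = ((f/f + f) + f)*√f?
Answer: 172477*I*√46/9320000 ≈ 0.12551*I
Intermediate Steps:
x(P, G) = -7499/2500 (x(P, G) = -3 + (1/(-13 - 12))²/4 = -3 + (1/(-25))²/4 = -3 + (-1/25)²/4 = -3 + (¼)*(1/625) = -3 + 1/2500 = -7499/2500)
o(f) = √f*(1 + 2*f) (o(f) = ((1 + f) + f)*√f = (1 + 2*f)*√f = √f*(1 + 2*f))
-x(-82, -228)/o(-256/46) = -(-7499)/(2500*(√(-256/46)*(1 + 2*(-256/46)))) = -(-7499)/(2500*(√(-256*1/46)*(1 + 2*(-256*1/46)))) = -(-7499)/(2500*(√(-128/23)*(1 + 2*(-128/23)))) = -(-7499)/(2500*((8*I*√46/23)*(1 - 256/23))) = -(-7499)/(2500*((8*I*√46/23)*(-233/23))) = -(-7499)/(2500*((-1864*I*√46/529))) = -(-7499)*23*I*√46/3728/2500 = -(-172477)*I*√46/9320000 = 172477*I*√46/9320000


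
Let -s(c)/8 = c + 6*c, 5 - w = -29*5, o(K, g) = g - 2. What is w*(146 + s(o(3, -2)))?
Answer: 55500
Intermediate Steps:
o(K, g) = -2 + g
w = 150 (w = 5 - (-29)*5 = 5 - 1*(-145) = 5 + 145 = 150)
s(c) = -56*c (s(c) = -8*(c + 6*c) = -56*c)
w*(146 + s(o(3, -2))) = 150*(146 - 56*(-2 - 2)) = 150*(146 - 56*(-4)) = 150*(146 + 224) = 150*370 = 55500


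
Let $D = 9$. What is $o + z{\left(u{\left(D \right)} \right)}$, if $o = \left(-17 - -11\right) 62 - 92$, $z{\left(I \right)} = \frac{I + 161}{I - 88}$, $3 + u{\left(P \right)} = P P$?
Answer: $- \frac{4879}{10} \approx -487.9$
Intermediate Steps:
$u{\left(P \right)} = -3 + P^{2}$ ($u{\left(P \right)} = -3 + P P = -3 + P^{2}$)
$z{\left(I \right)} = \frac{161 + I}{-88 + I}$
$o = -464$ ($o = \left(-17 + 11\right) 62 - 92 = \left(-6\right) 62 - 92 = -372 - 92 = -464$)
$o + z{\left(u{\left(D \right)} \right)} = -464 + \frac{161 - \left(3 - 9^{2}\right)}{-88 - \left(3 - 9^{2}\right)} = -464 + \frac{161 + \left(-3 + 81\right)}{-88 + \left(-3 + 81\right)} = -464 + \frac{161 + 78}{-88 + 78} = -464 + \frac{1}{-10} \cdot 239 = -464 - \frac{239}{10} = - \frac{4879}{10}$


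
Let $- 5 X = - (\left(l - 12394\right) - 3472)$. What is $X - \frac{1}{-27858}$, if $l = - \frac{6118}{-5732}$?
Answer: $- \frac{316668129574}{99801285} \approx -3173.0$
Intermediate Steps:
$l = \frac{3059}{2866}$ ($l = \left(-6118\right) \left(- \frac{1}{5732}\right) = \frac{3059}{2866} \approx 1.0673$)
$X = - \frac{45468897}{14330}$ ($X = - \frac{\left(-1\right) \left(\left(\frac{3059}{2866} - 12394\right) - 3472\right)}{5} = - \frac{\left(-1\right) \left(- \frac{35518145}{2866} + \left(-7280 + 3808\right)\right)}{5} = - \frac{\left(-1\right) \left(- \frac{35518145}{2866} - 3472\right)}{5} = - \frac{\left(-1\right) \left(- \frac{45468897}{2866}\right)}{5} = \left(- \frac{1}{5}\right) \frac{45468897}{2866} = - \frac{45468897}{14330} \approx -3173.0$)
$X - \frac{1}{-27858} = - \frac{45468897}{14330} - \frac{1}{-27858} = - \frac{45468897}{14330} - - \frac{1}{27858} = - \frac{45468897}{14330} + \frac{1}{27858} = - \frac{316668129574}{99801285}$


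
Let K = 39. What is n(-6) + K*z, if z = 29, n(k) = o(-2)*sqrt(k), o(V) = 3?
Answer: 1131 + 3*I*sqrt(6) ≈ 1131.0 + 7.3485*I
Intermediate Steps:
n(k) = 3*sqrt(k)
n(-6) + K*z = 3*sqrt(-6) + 39*29 = 3*(I*sqrt(6)) + 1131 = 3*I*sqrt(6) + 1131 = 1131 + 3*I*sqrt(6)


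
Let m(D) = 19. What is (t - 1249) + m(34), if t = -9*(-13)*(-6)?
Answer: -1932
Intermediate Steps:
t = -702 (t = 117*(-6) = -702)
(t - 1249) + m(34) = (-702 - 1249) + 19 = -1951 + 19 = -1932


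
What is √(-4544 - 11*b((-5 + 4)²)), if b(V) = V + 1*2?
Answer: I*√4577 ≈ 67.654*I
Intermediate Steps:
b(V) = 2 + V (b(V) = V + 2 = 2 + V)
√(-4544 - 11*b((-5 + 4)²)) = √(-4544 - 11*(2 + (-5 + 4)²)) = √(-4544 - 11*(2 + (-1)²)) = √(-4544 - 11*(2 + 1)) = √(-4544 - 11*3) = √(-4544 - 33) = √(-4577) = I*√4577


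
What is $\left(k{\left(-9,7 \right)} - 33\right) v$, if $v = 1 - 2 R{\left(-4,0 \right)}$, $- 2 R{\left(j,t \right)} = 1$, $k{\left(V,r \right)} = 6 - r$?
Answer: $-68$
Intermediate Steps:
$R{\left(j,t \right)} = - \frac{1}{2}$ ($R{\left(j,t \right)} = \left(- \frac{1}{2}\right) 1 = - \frac{1}{2}$)
$v = 2$ ($v = 1 - -1 = 1 + 1 = 2$)
$\left(k{\left(-9,7 \right)} - 33\right) v = \left(\left(6 - 7\right) - 33\right) 2 = \left(-1 - 33\right) 2 = \left(-34\right) 2 = -68$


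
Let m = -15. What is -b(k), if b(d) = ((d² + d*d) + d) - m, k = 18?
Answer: -681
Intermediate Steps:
b(d) = 15 + d + 2*d² (b(d) = ((d² + d*d) + d) - 1*(-15) = ((d² + d²) + d) + 15 = (2*d² + d) + 15 = (d + 2*d²) + 15 = 15 + d + 2*d²)
-b(k) = -(15 + 18 + 2*18²) = -(15 + 18 + 2*324) = -(15 + 18 + 648) = -1*681 = -681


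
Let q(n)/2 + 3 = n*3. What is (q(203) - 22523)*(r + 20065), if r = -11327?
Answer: -186215518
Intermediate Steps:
q(n) = -6 + 6*n (q(n) = -6 + 2*(n*3) = -6 + 2*(3*n) = -6 + 6*n)
(q(203) - 22523)*(r + 20065) = ((-6 + 6*203) - 22523)*(-11327 + 20065) = ((-6 + 1218) - 22523)*8738 = (1212 - 22523)*8738 = -21311*8738 = -186215518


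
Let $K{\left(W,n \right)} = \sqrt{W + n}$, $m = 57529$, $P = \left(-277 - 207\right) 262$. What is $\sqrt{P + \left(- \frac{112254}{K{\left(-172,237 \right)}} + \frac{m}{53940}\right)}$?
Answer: $\frac{\sqrt{-15588043094679315 - 212293680426360 \sqrt{65}}}{350610} \approx 375.14 i$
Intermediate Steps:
$P = -126808$ ($P = \left(-484\right) 262 = -126808$)
$\sqrt{P + \left(- \frac{112254}{K{\left(-172,237 \right)}} + \frac{m}{53940}\right)} = \sqrt{-126808 + \left(- \frac{112254}{\sqrt{-172 + 237}} + \frac{57529}{53940}\right)} = \sqrt{-126808 + \left(- \frac{112254}{\sqrt{65}} + 57529 \cdot \frac{1}{53940}\right)} = \sqrt{-126808 + \left(- 112254 \frac{\sqrt{65}}{65} + \frac{57529}{53940}\right)} = \sqrt{-126808 + \left(- \frac{112254 \sqrt{65}}{65} + \frac{57529}{53940}\right)} = \sqrt{-126808 + \left(\frac{57529}{53940} - \frac{112254 \sqrt{65}}{65}\right)} = \sqrt{- \frac{6839965991}{53940} - \frac{112254 \sqrt{65}}{65}}$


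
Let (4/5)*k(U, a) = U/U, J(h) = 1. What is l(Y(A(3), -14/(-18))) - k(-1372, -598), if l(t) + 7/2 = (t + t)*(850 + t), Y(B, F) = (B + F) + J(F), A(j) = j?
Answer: 2644853/324 ≈ 8163.1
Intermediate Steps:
Y(B, F) = 1 + B + F (Y(B, F) = (B + F) + 1 = 1 + B + F)
k(U, a) = 5/4 (k(U, a) = 5*(U/U)/4 = (5/4)*1 = 5/4)
l(t) = -7/2 + 2*t*(850 + t) (l(t) = -7/2 + (t + t)*(850 + t) = -7/2 + (2*t)*(850 + t) = -7/2 + 2*t*(850 + t))
l(Y(A(3), -14/(-18))) - k(-1372, -598) = (-7/2 + 2*(1 + 3 - 14/(-18))**2 + 1700*(1 + 3 - 14/(-18))) - 1*5/4 = (-7/2 + 2*(1 + 3 - 14*(-1/18))**2 + 1700*(1 + 3 - 14*(-1/18))) - 5/4 = (-7/2 + 2*(1 + 3 + 7/9)**2 + 1700*(1 + 3 + 7/9)) - 5/4 = (-7/2 + 2*(43/9)**2 + 1700*(43/9)) - 5/4 = (-7/2 + 2*(1849/81) + 73100/9) - 5/4 = (-7/2 + 3698/81 + 73100/9) - 5/4 = 1322629/162 - 5/4 = 2644853/324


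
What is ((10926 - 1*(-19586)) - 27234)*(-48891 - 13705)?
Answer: -205189688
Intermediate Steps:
((10926 - 1*(-19586)) - 27234)*(-48891 - 13705) = ((10926 + 19586) - 27234)*(-62596) = (30512 - 27234)*(-62596) = 3278*(-62596) = -205189688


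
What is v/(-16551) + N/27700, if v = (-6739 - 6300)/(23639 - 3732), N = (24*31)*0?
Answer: 767/19381221 ≈ 3.9574e-5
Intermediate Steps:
N = 0 (N = 744*0 = 0)
v = -767/1171 (v = -13039/19907 = -13039*1/19907 = -767/1171 ≈ -0.65500)
v/(-16551) + N/27700 = -767/1171/(-16551) + 0/27700 = -767/1171*(-1/16551) + 0*(1/27700) = 767/19381221 + 0 = 767/19381221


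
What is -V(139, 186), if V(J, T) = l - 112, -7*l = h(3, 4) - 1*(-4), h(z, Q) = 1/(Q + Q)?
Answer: 6305/56 ≈ 112.59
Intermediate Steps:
h(z, Q) = 1/(2*Q)
l = -33/56 (l = -((½)/4 - 1*(-4))/7 = -((½)*(¼) + 4)/7 = -(⅛ + 4)/7 = -⅐*33/8 = -33/56 ≈ -0.58929)
V(J, T) = -6305/56 (V(J, T) = -33/56 - 112 = -6305/56)
-V(139, 186) = -1*(-6305/56) = 6305/56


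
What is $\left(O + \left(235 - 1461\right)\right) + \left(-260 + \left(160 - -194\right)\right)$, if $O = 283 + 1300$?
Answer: $451$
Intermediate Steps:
$O = 1583$
$\left(O + \left(235 - 1461\right)\right) + \left(-260 + \left(160 - -194\right)\right) = \left(1583 + \left(235 - 1461\right)\right) + \left(-260 + \left(160 - -194\right)\right) = \left(1583 + \left(235 - 1461\right)\right) + \left(-260 + \left(160 + 194\right)\right) = \left(1583 - 1226\right) + \left(-260 + 354\right) = 357 + 94 = 451$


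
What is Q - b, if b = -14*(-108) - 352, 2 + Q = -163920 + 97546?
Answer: -67536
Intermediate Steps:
Q = -66376 (Q = -2 + (-163920 + 97546) = -2 - 66374 = -66376)
b = 1160 (b = 1512 - 352 = 1160)
Q - b = -66376 - 1*1160 = -66376 - 1160 = -67536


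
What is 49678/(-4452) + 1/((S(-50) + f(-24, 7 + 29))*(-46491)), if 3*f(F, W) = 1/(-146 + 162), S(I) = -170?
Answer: -3140643695681/281455491198 ≈ -11.159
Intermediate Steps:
f(F, W) = 1/48 (f(F, W) = 1/(3*(-146 + 162)) = (⅓)/16 = (⅓)*(1/16) = 1/48)
49678/(-4452) + 1/((S(-50) + f(-24, 7 + 29))*(-46491)) = 49678/(-4452) + 1/((-170 + 1/48)*(-46491)) = 49678*(-1/4452) - 1/46491/(-8159/48) = -24839/2226 - 48/8159*(-1/46491) = -24839/2226 + 16/126440023 = -3140643695681/281455491198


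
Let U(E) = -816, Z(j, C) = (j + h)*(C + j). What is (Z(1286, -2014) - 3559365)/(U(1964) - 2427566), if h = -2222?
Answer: 2877957/2428382 ≈ 1.1851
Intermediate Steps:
Z(j, C) = (-2222 + j)*(C + j) (Z(j, C) = (j - 2222)*(C + j) = (-2222 + j)*(C + j))
(Z(1286, -2014) - 3559365)/(U(1964) - 2427566) = ((1286² - 2222*(-2014) - 2222*1286 - 2014*1286) - 3559365)/(-816 - 2427566) = ((1653796 + 4475108 - 2857492 - 2590004) - 3559365)/(-2428382) = (681408 - 3559365)*(-1/2428382) = -2877957*(-1/2428382) = 2877957/2428382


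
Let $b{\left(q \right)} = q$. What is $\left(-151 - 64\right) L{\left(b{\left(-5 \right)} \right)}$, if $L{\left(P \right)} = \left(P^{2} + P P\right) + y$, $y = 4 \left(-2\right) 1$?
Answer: $-9030$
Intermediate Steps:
$y = -8$ ($y = \left(-8\right) 1 = -8$)
$L{\left(P \right)} = -8 + 2 P^{2}$ ($L{\left(P \right)} = \left(P^{2} + P P\right) - 8 = \left(P^{2} + P^{2}\right) - 8 = 2 P^{2} - 8 = -8 + 2 P^{2}$)
$\left(-151 - 64\right) L{\left(b{\left(-5 \right)} \right)} = \left(-151 - 64\right) \left(-8 + 2 \left(-5\right)^{2}\right) = - 215 \left(-8 + 2 \cdot 25\right) = - 215 \left(-8 + 50\right) = \left(-215\right) 42 = -9030$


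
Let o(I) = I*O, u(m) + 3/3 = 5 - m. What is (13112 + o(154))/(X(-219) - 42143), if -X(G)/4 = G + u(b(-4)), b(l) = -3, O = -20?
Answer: -3344/13765 ≈ -0.24293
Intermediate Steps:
u(m) = 4 - m (u(m) = -1 + (5 - m) = 4 - m)
o(I) = -20*I (o(I) = I*(-20) = -20*I)
X(G) = -28 - 4*G (X(G) = -4*(G + (4 - 1*(-3))) = -4*(G + (4 + 3)) = -4*(G + 7) = -4*(7 + G) = -28 - 4*G)
(13112 + o(154))/(X(-219) - 42143) = (13112 - 20*154)/((-28 - 4*(-219)) - 42143) = (13112 - 3080)/((-28 + 876) - 42143) = 10032/(848 - 42143) = 10032/(-41295) = 10032*(-1/41295) = -3344/13765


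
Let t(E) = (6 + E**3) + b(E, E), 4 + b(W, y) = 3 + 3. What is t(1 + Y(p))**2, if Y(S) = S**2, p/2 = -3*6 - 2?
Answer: 16840229011617366481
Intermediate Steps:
b(W, y) = 2 (b(W, y) = -4 + (3 + 3) = -4 + 6 = 2)
p = -40 (p = 2*(-3*6 - 2) = 2*(-18 - 2) = 2*(-20) = -40)
t(E) = 8 + E**3 (t(E) = (6 + E**3) + 2 = 8 + E**3)
t(1 + Y(p))**2 = (8 + (1 + (-40)**2)**3)**2 = (8 + (1 + 1600)**3)**2 = (8 + 1601**3)**2 = (8 + 4103684801)**2 = 4103684809**2 = 16840229011617366481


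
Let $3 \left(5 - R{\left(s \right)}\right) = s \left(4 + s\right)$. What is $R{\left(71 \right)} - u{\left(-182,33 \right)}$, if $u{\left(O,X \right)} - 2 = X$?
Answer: $-1805$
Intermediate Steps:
$R{\left(s \right)} = 5 - \frac{s \left(4 + s\right)}{3}$
$u{\left(O,X \right)} = 2 + X$
$R{\left(71 \right)} - u{\left(-182,33 \right)} = \left(5 - \frac{284}{3} - \frac{71^{2}}{3}\right) - \left(2 + 33\right) = \left(5 - \frac{284}{3} - \frac{5041}{3}\right) - 35 = -1770 - 35 = -1805$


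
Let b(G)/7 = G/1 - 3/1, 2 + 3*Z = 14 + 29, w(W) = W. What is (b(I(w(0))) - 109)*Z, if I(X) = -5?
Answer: -2255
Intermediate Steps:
Z = 41/3 (Z = -2/3 + (14 + 29)/3 = -2/3 + (1/3)*43 = -2/3 + 43/3 = 41/3 ≈ 13.667)
b(G) = -21 + 7*G (b(G) = 7*(G/1 - 3/1) = 7*(G*1 - 3*1) = 7*(G - 3) = 7*(-3 + G) = -21 + 7*G)
(b(I(w(0))) - 109)*Z = ((-21 + 7*(-5)) - 109)*(41/3) = ((-21 - 35) - 109)*(41/3) = (-56 - 109)*(41/3) = -165*41/3 = -2255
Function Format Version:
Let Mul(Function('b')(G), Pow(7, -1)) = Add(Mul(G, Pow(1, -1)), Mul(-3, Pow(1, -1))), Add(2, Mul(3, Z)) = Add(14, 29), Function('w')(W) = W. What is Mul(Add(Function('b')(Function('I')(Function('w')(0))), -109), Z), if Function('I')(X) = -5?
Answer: -2255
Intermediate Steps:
Z = Rational(41, 3) (Z = Add(Rational(-2, 3), Mul(Rational(1, 3), Add(14, 29))) = Add(Rational(-2, 3), Mul(Rational(1, 3), 43)) = Add(Rational(-2, 3), Rational(43, 3)) = Rational(41, 3) ≈ 13.667)
Function('b')(G) = Add(-21, Mul(7, G)) (Function('b')(G) = Mul(7, Add(Mul(G, Pow(1, -1)), Mul(-3, Pow(1, -1)))) = Mul(7, Add(Mul(G, 1), Mul(-3, 1))) = Mul(7, Add(G, -3)) = Mul(7, Add(-3, G)) = Add(-21, Mul(7, G)))
Mul(Add(Function('b')(Function('I')(Function('w')(0))), -109), Z) = Mul(Add(Add(-21, Mul(7, -5)), -109), Rational(41, 3)) = Mul(Add(Add(-21, -35), -109), Rational(41, 3)) = Mul(Add(-56, -109), Rational(41, 3)) = Mul(-165, Rational(41, 3)) = -2255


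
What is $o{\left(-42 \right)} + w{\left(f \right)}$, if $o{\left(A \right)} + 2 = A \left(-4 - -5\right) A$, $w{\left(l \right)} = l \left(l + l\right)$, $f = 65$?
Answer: $10212$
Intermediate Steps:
$w{\left(l \right)} = 2 l^{2}$ ($w{\left(l \right)} = l 2 l = 2 l^{2}$)
$o{\left(A \right)} = -2 + A^{2}$ ($o{\left(A \right)} = -2 + A \left(-4 - -5\right) A = -2 + A \left(-4 + 5\right) A = -2 + A 1 A = -2 + A A = -2 + A^{2}$)
$o{\left(-42 \right)} + w{\left(f \right)} = \left(-2 + \left(-42\right)^{2}\right) + 2 \cdot 65^{2} = \left(-2 + 1764\right) + 2 \cdot 4225 = 1762 + 8450 = 10212$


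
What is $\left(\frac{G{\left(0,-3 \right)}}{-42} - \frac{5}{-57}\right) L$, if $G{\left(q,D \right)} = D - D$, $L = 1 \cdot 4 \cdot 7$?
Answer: $\frac{140}{57} \approx 2.4561$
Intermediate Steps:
$L = 28$ ($L = 4 \cdot 7 = 28$)
$G{\left(q,D \right)} = 0$
$\left(\frac{G{\left(0,-3 \right)}}{-42} - \frac{5}{-57}\right) L = \left(\frac{0}{-42} - \frac{5}{-57}\right) 28 = \left(0 \left(- \frac{1}{42}\right) - - \frac{5}{57}\right) 28 = \left(0 + \frac{5}{57}\right) 28 = \frac{5}{57} \cdot 28 = \frac{140}{57}$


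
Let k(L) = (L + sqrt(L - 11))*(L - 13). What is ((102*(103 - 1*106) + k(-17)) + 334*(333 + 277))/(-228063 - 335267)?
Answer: -101972/281665 + 6*I*sqrt(7)/56333 ≈ -0.36203 + 0.0002818*I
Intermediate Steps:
k(L) = (-13 + L)*(L + sqrt(-11 + L)) (k(L) = (L + sqrt(-11 + L))*(-13 + L) = (-13 + L)*(L + sqrt(-11 + L)))
((102*(103 - 1*106) + k(-17)) + 334*(333 + 277))/(-228063 - 335267) = ((102*(103 - 1*106) + ((-17)**2 - 13*(-17) - 13*sqrt(-11 - 17) - 17*sqrt(-11 - 17))) + 334*(333 + 277))/(-228063 - 335267) = ((102*(103 - 106) + (289 + 221 - 26*I*sqrt(7) - 34*I*sqrt(7))) + 334*610)/(-563330) = ((102*(-3) + (289 + 221 - 26*I*sqrt(7) - 34*I*sqrt(7))) + 203740)*(-1/563330) = ((-306 + (289 + 221 - 26*I*sqrt(7) - 34*I*sqrt(7))) + 203740)*(-1/563330) = ((-306 + (510 - 60*I*sqrt(7))) + 203740)*(-1/563330) = ((204 - 60*I*sqrt(7)) + 203740)*(-1/563330) = (203944 - 60*I*sqrt(7))*(-1/563330) = -101972/281665 + 6*I*sqrt(7)/56333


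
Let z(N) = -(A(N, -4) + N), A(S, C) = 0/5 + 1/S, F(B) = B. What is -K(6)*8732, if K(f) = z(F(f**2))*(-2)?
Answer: -5662702/9 ≈ -6.2919e+5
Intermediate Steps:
A(S, C) = 1/S (A(S, C) = 0*(1/5) + 1/S = 0 + 1/S = 1/S)
z(N) = -N - 1/N (z(N) = -(1/N + N) = -(N + 1/N) = -N - 1/N)
K(f) = 2/f**2 + 2*f**2 (K(f) = (-f**2 - 1/(f**2))*(-2) = (-f**2 - 1/f**2)*(-2) = (-1/f**2 - f**2)*(-2) = 2/f**2 + 2*f**2)
-K(6)*8732 = -2*(1 + 6**4)/6**2*8732 = -2*(1 + 1296)/36*8732 = -2*1297/36*8732 = -1*1297/18*8732 = -1297/18*8732 = -5662702/9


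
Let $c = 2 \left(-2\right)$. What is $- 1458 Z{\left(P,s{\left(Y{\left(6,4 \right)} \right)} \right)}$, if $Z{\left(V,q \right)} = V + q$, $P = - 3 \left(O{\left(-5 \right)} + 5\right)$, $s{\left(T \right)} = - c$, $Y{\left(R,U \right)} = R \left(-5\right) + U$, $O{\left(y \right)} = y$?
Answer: $-5832$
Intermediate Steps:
$Y{\left(R,U \right)} = U - 5 R$ ($Y{\left(R,U \right)} = - 5 R + U = U - 5 R$)
$c = -4$
$s{\left(T \right)} = 4$ ($s{\left(T \right)} = \left(-1\right) \left(-4\right) = 4$)
$P = 0$ ($P = - 3 \left(-5 + 5\right) = \left(-3\right) 0 = 0$)
$- 1458 Z{\left(P,s{\left(Y{\left(6,4 \right)} \right)} \right)} = - 1458 \left(0 + 4\right) = \left(-1458\right) 4 = -5832$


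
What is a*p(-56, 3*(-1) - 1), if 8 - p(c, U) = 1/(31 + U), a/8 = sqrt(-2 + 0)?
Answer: 1720*I*sqrt(2)/27 ≈ 90.091*I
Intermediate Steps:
a = 8*I*sqrt(2) (a = 8*sqrt(-2 + 0) = 8*sqrt(-2) = 8*(I*sqrt(2)) = 8*I*sqrt(2) ≈ 11.314*I)
p(c, U) = 8 - 1/(31 + U)
a*p(-56, 3*(-1) - 1) = (8*I*sqrt(2))*((247 + 8*(3*(-1) - 1))/(31 + (3*(-1) - 1))) = (8*I*sqrt(2))*((247 + 8*(-3 - 1))/(31 + (-3 - 1))) = (8*I*sqrt(2))*((247 + 8*(-4))/(31 - 4)) = (8*I*sqrt(2))*((247 - 32)/27) = (8*I*sqrt(2))*((1/27)*215) = (8*I*sqrt(2))*(215/27) = 1720*I*sqrt(2)/27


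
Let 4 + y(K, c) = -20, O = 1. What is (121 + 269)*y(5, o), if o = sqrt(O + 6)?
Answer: -9360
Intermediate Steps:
o = sqrt(7) (o = sqrt(1 + 6) = sqrt(7) ≈ 2.6458)
y(K, c) = -24 (y(K, c) = -4 - 20 = -24)
(121 + 269)*y(5, o) = (121 + 269)*(-24) = 390*(-24) = -9360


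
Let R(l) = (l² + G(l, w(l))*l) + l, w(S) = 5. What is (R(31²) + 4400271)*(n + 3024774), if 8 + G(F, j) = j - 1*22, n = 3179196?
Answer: 32885557490160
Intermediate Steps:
G(F, j) = -30 + j (G(F, j) = -8 + (j - 1*22) = -8 + (j - 22) = -8 + (-22 + j) = -30 + j)
R(l) = l² - 24*l (R(l) = (l² + (-30 + 5)*l) + l = (l² - 25*l) + l = l² - 24*l)
(R(31²) + 4400271)*(n + 3024774) = (31²*(-24 + 31²) + 4400271)*(3179196 + 3024774) = (961*(-24 + 961) + 4400271)*6203970 = (961*937 + 4400271)*6203970 = (900457 + 4400271)*6203970 = 5300728*6203970 = 32885557490160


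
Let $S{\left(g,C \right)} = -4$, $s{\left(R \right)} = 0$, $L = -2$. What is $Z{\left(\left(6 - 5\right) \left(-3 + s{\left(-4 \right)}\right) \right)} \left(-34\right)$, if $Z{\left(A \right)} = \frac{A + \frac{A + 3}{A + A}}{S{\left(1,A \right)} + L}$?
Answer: $-17$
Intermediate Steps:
$Z{\left(A \right)} = - \frac{A}{6} - \frac{3 + A}{12 A}$ ($Z{\left(A \right)} = \frac{A + \frac{A + 3}{A + A}}{-4 - 2} = \frac{A + \frac{3 + A}{2 A}}{-6} = \left(A + \left(3 + A\right) \frac{1}{2 A}\right) \left(- \frac{1}{6}\right) = \left(A + \frac{3 + A}{2 A}\right) \left(- \frac{1}{6}\right) = - \frac{A}{6} - \frac{3 + A}{12 A}$)
$Z{\left(\left(6 - 5\right) \left(-3 + s{\left(-4 \right)}\right) \right)} \left(-34\right) = \frac{-3 - \left(6 - 5\right) \left(-3 + 0\right) - 2 \left(\left(6 - 5\right) \left(-3 + 0\right)\right)^{2}}{12 \left(6 - 5\right) \left(-3 + 0\right)} \left(-34\right) = \frac{-3 - 1 \left(-3\right) - 2 \left(1 \left(-3\right)\right)^{2}}{12 \cdot 1 \left(-3\right)} \left(-34\right) = \frac{-3 - -3 - 2 \left(-3\right)^{2}}{12 \left(-3\right)} \left(-34\right) = \frac{1}{12} \left(- \frac{1}{3}\right) \left(-3 + 3 - 18\right) \left(-34\right) = \frac{1}{12} \left(- \frac{1}{3}\right) \left(-18\right) \left(-34\right) = \frac{1}{2} \left(-34\right) = -17$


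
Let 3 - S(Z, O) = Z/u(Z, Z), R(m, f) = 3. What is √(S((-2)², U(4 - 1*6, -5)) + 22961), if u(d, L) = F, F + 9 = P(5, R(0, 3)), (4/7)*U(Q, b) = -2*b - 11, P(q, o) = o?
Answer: 7*√4218/3 ≈ 151.54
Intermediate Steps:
U(Q, b) = -77/4 - 7*b/2 (U(Q, b) = 7*(-2*b - 11)/4 = 7*(-11 - 2*b)/4 = -77/4 - 7*b/2)
F = -6 (F = -9 + 3 = -6)
u(d, L) = -6
S(Z, O) = 3 + Z/6 (S(Z, O) = 3 - Z/(-6) = 3 - Z*(-1)/6 = 3 - (-1)*Z/6 = 3 + Z/6)
√(S((-2)², U(4 - 1*6, -5)) + 22961) = √((3 + (⅙)*(-2)²) + 22961) = √((3 + (⅙)*4) + 22961) = √((3 + ⅔) + 22961) = √(11/3 + 22961) = √(68894/3) = 7*√4218/3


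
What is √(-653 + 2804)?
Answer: 3*√239 ≈ 46.379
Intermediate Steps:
√(-653 + 2804) = √2151 = 3*√239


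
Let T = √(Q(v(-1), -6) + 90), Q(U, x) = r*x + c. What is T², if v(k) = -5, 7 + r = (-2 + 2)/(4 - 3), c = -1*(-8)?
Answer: 140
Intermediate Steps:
c = 8
r = -7 (r = -7 + (-2 + 2)/(4 - 3) = -7 + 0/1 = -7 + 0*1 = -7 + 0 = -7)
Q(U, x) = 8 - 7*x (Q(U, x) = -7*x + 8 = 8 - 7*x)
T = 2*√35 (T = √((8 - 7*(-6)) + 90) = √((8 + 42) + 90) = √(50 + 90) = √140 = 2*√35 ≈ 11.832)
T² = (2*√35)² = 140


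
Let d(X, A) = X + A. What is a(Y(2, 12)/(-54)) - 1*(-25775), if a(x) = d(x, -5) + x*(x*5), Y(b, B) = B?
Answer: 2087372/81 ≈ 25770.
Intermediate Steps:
d(X, A) = A + X
a(x) = -5 + x + 5*x² (a(x) = (-5 + x) + x*(x*5) = (-5 + x) + x*(5*x) = (-5 + x) + 5*x² = -5 + x + 5*x²)
a(Y(2, 12)/(-54)) - 1*(-25775) = (-5 + 12/(-54) + 5*(12/(-54))²) - 1*(-25775) = (-5 + 12*(-1/54) + 5*(12*(-1/54))²) + 25775 = (-5 - 2/9 + 5*(-2/9)²) + 25775 = (-5 - 2/9 + 5*(4/81)) + 25775 = (-5 - 2/9 + 20/81) + 25775 = -403/81 + 25775 = 2087372/81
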